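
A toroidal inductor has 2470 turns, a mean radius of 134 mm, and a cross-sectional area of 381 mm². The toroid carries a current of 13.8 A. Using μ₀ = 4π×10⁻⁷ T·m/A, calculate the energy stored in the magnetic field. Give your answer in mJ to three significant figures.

U ≈ 330 mJ

L = μ₀N²A/(2πR) = (4π×10⁻⁷)(2470)²(3.810×10^-4)/(2π×0.134) = 3.469×10^-3 H.
U = ½LI² = ½(3.469×10^-3)(13.8)² = 0.3303 J.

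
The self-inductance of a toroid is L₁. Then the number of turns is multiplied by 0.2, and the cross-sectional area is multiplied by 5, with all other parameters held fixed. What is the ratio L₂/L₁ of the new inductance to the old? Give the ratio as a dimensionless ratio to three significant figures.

For a toroid, L ∝ μᵣN²A/R.
L₂/L₁ = (0.2)^2 × (5) = 0.200.

L₂/L₁ = 0.200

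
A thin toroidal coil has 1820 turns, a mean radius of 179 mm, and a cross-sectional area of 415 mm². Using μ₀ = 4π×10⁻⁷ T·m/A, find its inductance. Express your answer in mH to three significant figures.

L ≈ 1.54 mH

For a thin toroid, L = μ₀N²A/(2πR).
L = (4π×10⁻⁷)(1820)²(4.150×10^-4) / (2π×0.179 m) = 1.536×10^-3 H.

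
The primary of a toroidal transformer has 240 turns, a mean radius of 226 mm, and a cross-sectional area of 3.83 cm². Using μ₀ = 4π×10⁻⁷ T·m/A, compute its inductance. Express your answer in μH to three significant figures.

L ≈ 19.5 μH

For a thin toroid, L = μ₀N²A/(2πR).
L = (4π×10⁻⁷)(240)²(3.830×10^-4) / (2π×0.226 m) = 1.952×10^-5 H.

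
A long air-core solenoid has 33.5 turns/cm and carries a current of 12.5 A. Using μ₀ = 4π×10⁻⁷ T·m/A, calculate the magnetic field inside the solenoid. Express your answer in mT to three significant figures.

Inside a long solenoid, B = μ₀nI.
B = (4π×10⁻⁷)(3.350×10^3 m⁻¹)(12.5 A) = 5.262×10^-2 T.

B ≈ 52.6 mT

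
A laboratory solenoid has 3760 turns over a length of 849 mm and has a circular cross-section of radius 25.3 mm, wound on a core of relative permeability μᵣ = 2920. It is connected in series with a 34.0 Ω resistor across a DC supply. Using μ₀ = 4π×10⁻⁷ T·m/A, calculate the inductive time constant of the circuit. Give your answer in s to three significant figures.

A = πr² = π(2.530×10^-2 m)² = 2.011×10^-3 m².
L = μ₀μᵣN²A/ℓ = (4π×10⁻⁷)(2920)(3760)²(2.011×10^-3)/(0.849) = 122.9 H.
τ = L/R = (122.9)/(34.0) = 3.614 s.

τ ≈ 3.61 s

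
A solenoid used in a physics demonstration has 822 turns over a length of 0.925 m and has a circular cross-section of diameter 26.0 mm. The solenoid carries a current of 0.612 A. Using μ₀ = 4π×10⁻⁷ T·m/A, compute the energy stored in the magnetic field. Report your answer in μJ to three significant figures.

U ≈ 91.3 μJ

A = π(d/2)² = π(1.300×10^-2 m)² = 5.309×10^-4 m².
L = μ₀N²A/ℓ = (4π×10⁻⁷)(822)²(5.309×10^-4)/(0.925) = 4.874×10^-4 H.
U = ½LI² = ½(4.874×10^-4)(0.612)² = 9.127×10^-5 J.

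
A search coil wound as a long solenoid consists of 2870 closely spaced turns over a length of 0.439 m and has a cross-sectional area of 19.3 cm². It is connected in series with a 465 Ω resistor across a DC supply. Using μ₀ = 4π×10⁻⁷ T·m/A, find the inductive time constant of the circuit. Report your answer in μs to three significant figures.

A = 19.3 cm² = 1.930×10^-3 m².
L = μ₀N²A/ℓ = (4π×10⁻⁷)(2870)²(1.930×10^-3)/(0.439) = 4.551×10^-2 H.
τ = L/R = (4.551×10^-2)/(465) = 9.786×10^-5 s.

τ ≈ 97.9 μs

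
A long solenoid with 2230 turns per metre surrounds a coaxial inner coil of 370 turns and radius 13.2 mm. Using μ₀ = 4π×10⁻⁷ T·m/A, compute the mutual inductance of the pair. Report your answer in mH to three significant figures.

M ≈ 0.568 mH

The outer solenoid produces a uniform field B₁ = μ₀n₁I₁ across the inner coil,
so the flux linkage is N₂Φ = N₂B₁A₂ = μ₀n₁N₂A₂·I₁, giving M = μ₀n₁N₂A₂.
A₂ = πr² = π(1.320×10^-2 m)² = 5.474×10^-4 m².
M = (4π×10⁻⁷)(2230)(370)(5.474×10^-4) = 5.676×10^-4 H.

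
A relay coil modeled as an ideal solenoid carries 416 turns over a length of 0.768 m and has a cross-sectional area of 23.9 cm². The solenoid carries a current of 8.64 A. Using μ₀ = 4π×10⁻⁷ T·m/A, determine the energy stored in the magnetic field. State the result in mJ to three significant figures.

A = 23.9 cm² = 2.390×10^-3 m².
L = μ₀N²A/ℓ = (4π×10⁻⁷)(416)²(2.390×10^-3)/(0.768) = 6.768×10^-4 H.
U = ½LI² = ½(6.768×10^-4)(8.64)² = 2.526×10^-2 J.

U ≈ 25.3 mJ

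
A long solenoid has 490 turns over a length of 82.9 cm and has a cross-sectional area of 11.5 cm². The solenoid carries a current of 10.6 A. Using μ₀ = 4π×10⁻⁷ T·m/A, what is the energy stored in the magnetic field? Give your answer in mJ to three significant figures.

A = 11.5 cm² = 1.150×10^-3 m².
L = μ₀N²A/ℓ = (4π×10⁻⁷)(490)²(1.150×10^-3)/(0.829) = 4.185×10^-4 H.
U = ½LI² = ½(4.185×10^-4)(10.6)² = 2.351×10^-2 J.

U ≈ 23.5 mJ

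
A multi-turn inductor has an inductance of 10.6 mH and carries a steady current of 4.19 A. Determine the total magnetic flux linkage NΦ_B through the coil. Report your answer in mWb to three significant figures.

From L = NΦ_B/I, the flux linkage is NΦ_B = LI.
NΦ_B = (1.060×10^-2 H)(4.19 A) = 4.441×10^-2 Wb.

NΦ_B ≈ 44.4 mWb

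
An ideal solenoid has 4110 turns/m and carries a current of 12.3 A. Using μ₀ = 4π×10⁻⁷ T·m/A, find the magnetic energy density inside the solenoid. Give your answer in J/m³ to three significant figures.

B = μ₀nI = (4π×10⁻⁷)(4.110×10^3)(12.3) = 6.353×10^-2 T.
u = B²/(2μ₀) = (6.353×10^-2)²/(2×4π×10⁻⁷) = 1.606×10^3 J/m³.

u ≈ 1610 J/m³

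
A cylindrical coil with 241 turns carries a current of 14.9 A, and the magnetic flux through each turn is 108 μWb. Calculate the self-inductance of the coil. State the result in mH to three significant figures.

L ≈ 1.75 mH

Self-inductance is defined by L = NΦ_B/I (flux linkage over current).
L = (241)(1.080×10^-4 Wb)/(14.9 A) = 1.747×10^-3 H.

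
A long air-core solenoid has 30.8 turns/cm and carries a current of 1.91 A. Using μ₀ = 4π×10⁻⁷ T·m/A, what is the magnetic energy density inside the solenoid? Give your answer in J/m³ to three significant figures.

B = μ₀nI = (4π×10⁻⁷)(3.080×10^3)(1.91) = 7.393×10^-3 T.
u = B²/(2μ₀) = (7.393×10^-3)²/(2×4π×10⁻⁷) = 21.74 J/m³.

u ≈ 21.7 J/m³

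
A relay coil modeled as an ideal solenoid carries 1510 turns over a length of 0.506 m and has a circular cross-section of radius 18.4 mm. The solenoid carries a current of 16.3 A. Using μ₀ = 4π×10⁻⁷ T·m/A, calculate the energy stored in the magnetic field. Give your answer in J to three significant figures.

A = πr² = π(1.840×10^-2 m)² = 1.064×10^-3 m².
L = μ₀N²A/ℓ = (4π×10⁻⁷)(1510)²(1.064×10^-3)/(0.506) = 6.023×10^-3 H.
U = ½LI² = ½(6.023×10^-3)(16.3)² = 0.8001 J.

U ≈ 0.800 J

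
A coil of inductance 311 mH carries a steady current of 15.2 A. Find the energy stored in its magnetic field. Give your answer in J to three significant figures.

U ≈ 35.9 J

Stored magnetic energy: U = ½LI².
U = ½(0.311 H)(15.2 A)² = 35.93 J.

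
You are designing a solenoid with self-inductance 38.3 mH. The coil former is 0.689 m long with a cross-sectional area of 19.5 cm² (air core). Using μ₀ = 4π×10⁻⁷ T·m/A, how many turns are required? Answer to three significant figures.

N ≈ 3280 turns

A = 19.5 cm² = 1.950×10^-3 m².
From L = μ₀N²A/ℓ, N = √(Lℓ / (μ₀A)).
N = √[(3.830×10^-2)(0.689) / ((4π×10⁻⁷)×1.950×10^-3)] = √(1.077×10^7) ≈ 3281.6.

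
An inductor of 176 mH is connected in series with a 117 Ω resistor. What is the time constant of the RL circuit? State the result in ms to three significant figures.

τ = L/R = (0.176 H)/(117 Ω) = 1.504×10^-3 s.

τ ≈ 1.50 ms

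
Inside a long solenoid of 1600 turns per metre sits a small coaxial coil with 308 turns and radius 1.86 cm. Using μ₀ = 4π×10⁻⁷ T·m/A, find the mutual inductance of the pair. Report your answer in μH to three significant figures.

The outer solenoid produces a uniform field B₁ = μ₀n₁I₁ across the inner coil,
so the flux linkage is N₂Φ = N₂B₁A₂ = μ₀n₁N₂A₂·I₁, giving M = μ₀n₁N₂A₂.
A₂ = πr² = π(1.860×10^-2 m)² = 1.087×10^-3 m².
M = (4π×10⁻⁷)(1600)(308)(1.087×10^-3) = 6.731×10^-4 H.

M ≈ 673 μH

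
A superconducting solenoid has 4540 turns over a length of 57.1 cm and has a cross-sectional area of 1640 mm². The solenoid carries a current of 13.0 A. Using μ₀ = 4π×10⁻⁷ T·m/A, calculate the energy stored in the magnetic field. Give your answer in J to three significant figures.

U ≈ 6.29 J

A = 1640 mm² = 1.640×10^-3 m².
L = μ₀N²A/ℓ = (4π×10⁻⁷)(4540)²(1.640×10^-3)/(0.571) = 7.439×10^-2 H.
U = ½LI² = ½(7.439×10^-2)(13.0)² = 6.286 J.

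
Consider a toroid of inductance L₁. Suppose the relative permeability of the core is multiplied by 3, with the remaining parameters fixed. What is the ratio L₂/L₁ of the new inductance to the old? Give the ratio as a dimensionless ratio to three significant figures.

For a toroid, L ∝ μᵣN²A/R.
L₂/L₁ = (3) = 3.00.

L₂/L₁ = 3.00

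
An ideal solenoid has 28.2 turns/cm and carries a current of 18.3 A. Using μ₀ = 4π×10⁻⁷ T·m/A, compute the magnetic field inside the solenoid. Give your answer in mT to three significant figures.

B ≈ 64.9 mT

Inside a long solenoid, B = μ₀nI.
B = (4π×10⁻⁷)(2.820×10^3 m⁻¹)(18.3 A) = 6.485×10^-2 T.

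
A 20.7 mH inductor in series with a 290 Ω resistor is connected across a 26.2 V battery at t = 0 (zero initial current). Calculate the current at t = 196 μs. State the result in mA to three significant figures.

I ≈ 84.5 mA

τ = L/R = 2.070×10^-2/290 = 7.138×10^-5 s; final current I_∞ = ε/R = 26.2/290 = 9.034×10^-2 A.
I(t) = I_∞(1 − e^(−t/τ)) with t/τ = 2.746.
I = (9.034×10^-2)(1 − e^(−2.746)) = 8.4546×10^-2 A.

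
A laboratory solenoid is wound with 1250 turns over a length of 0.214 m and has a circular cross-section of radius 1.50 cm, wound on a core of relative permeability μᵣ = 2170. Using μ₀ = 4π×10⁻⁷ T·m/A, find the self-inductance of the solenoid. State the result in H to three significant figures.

L ≈ 14.1 H

A = πr² = π(1.500×10^-2 m)² = 7.069×10^-4 m².
For a long solenoid, L = μ₀μᵣN²A/ℓ.
L = (4π×10⁻⁷)(2170)(1250)²(7.069×10^-4)/(0.214 m) = 14.07 H.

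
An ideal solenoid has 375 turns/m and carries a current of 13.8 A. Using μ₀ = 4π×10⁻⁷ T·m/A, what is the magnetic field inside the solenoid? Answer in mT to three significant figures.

Inside a long solenoid, B = μ₀nI.
B = (4π×10⁻⁷)(375 m⁻¹)(13.8 A) = 6.503×10^-3 T.

B ≈ 6.50 mT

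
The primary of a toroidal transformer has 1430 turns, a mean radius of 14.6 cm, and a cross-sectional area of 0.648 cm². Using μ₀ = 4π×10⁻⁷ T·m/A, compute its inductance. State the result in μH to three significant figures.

L ≈ 182 μH

For a thin toroid, L = μ₀N²A/(2πR).
L = (4π×10⁻⁷)(1430)²(6.480×10^-5) / (2π×0.146 m) = 1.815×10^-4 H.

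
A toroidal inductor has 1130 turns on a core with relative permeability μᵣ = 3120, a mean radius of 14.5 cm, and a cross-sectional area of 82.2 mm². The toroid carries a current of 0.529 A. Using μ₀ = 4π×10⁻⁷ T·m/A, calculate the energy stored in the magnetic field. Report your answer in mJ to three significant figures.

L = μ₀μᵣN²A/(2πR) = (4π×10⁻⁷)(3120)(1130)²(8.220×10^-5)/(2π×0.145) = 0.4517 H.
U = ½LI² = ½(0.4517)(0.529)² = 6.320×10^-2 J.

U ≈ 63.2 mJ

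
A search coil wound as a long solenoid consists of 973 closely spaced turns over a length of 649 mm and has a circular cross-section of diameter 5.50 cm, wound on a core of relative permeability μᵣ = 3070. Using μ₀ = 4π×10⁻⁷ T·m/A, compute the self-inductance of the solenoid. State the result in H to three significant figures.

L ≈ 13.4 H

A = π(d/2)² = π(2.750×10^-2 m)² = 2.376×10^-3 m².
For a long solenoid, L = μ₀μᵣN²A/ℓ.
L = (4π×10⁻⁷)(3070)(973)²(2.376×10^-3)/(0.649 m) = 13.37 H.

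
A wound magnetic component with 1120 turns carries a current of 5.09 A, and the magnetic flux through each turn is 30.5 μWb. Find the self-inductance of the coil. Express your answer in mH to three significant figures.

Self-inductance is defined by L = NΦ_B/I (flux linkage over current).
L = (1120)(3.050×10^-5 Wb)/(5.09 A) = 6.711×10^-3 H.

L ≈ 6.71 mH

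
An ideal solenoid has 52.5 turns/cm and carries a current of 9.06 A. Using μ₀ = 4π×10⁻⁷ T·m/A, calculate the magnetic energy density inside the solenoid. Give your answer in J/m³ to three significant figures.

B = μ₀nI = (4π×10⁻⁷)(5.250×10^3)(9.06) = 5.977×10^-2 T.
u = B²/(2μ₀) = (5.977×10^-2)²/(2×4π×10⁻⁷) = 1.422×10^3 J/m³.

u ≈ 1420 J/m³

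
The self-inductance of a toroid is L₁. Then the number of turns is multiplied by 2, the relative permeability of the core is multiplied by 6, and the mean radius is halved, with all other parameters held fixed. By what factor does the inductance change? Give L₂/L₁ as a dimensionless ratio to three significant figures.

For a toroid, L ∝ μᵣN²A/R.
L₂/L₁ = (2)^2 × (6) × (0.5)^-1 = 48.0.

L₂/L₁ = 48.0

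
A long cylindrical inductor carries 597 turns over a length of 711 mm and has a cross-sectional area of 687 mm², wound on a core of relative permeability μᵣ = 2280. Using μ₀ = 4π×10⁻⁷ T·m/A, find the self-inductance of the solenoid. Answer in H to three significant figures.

L ≈ 0.987 H

A = 687 mm² = 6.870×10^-4 m².
For a long solenoid, L = μ₀μᵣN²A/ℓ.
L = (4π×10⁻⁷)(2280)(597)²(6.870×10^-4)/(0.711 m) = 0.9867 H.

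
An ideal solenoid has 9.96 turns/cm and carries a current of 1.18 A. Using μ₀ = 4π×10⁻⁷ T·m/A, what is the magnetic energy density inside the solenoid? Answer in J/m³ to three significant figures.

B = μ₀nI = (4π×10⁻⁷)(996)(1.18) = 1.477×10^-3 T.
u = B²/(2μ₀) = (1.477×10^-3)²/(2×4π×10⁻⁷) = 0.8679 J/m³.

u ≈ 0.868 J/m³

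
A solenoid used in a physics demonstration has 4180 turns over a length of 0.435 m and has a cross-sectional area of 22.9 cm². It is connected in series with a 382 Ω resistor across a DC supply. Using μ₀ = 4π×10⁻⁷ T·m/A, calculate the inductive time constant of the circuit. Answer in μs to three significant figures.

τ ≈ 303 μs

A = 22.9 cm² = 2.290×10^-3 m².
L = μ₀N²A/ℓ = (4π×10⁻⁷)(4180)²(2.290×10^-3)/(0.435) = 0.1156 H.
τ = L/R = (0.1156)/(382) = 3.026×10^-4 s.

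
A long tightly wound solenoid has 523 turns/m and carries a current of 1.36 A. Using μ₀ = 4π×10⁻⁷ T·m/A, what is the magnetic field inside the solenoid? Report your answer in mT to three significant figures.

B ≈ 0.894 mT

Inside a long solenoid, B = μ₀nI.
B = (4π×10⁻⁷)(523 m⁻¹)(1.36 A) = 8.938×10^-4 T.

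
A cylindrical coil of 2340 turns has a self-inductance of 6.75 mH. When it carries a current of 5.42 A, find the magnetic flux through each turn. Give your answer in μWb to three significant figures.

From L = NΦ_B/I, the flux per turn is Φ_B = LI/N.
Φ_B = (6.750×10^-3 H)(5.42 A)/2340 = 1.563×10^-5 Wb.

Φ_B ≈ 15.6 μWb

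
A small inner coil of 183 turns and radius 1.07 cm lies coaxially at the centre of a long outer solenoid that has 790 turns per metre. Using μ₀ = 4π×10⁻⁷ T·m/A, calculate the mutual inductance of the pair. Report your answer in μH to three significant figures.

The outer solenoid produces a uniform field B₁ = μ₀n₁I₁ across the inner coil,
so the flux linkage is N₂Φ = N₂B₁A₂ = μ₀n₁N₂A₂·I₁, giving M = μ₀n₁N₂A₂.
A₂ = πr² = π(1.070×10^-2 m)² = 3.597×10^-4 m².
M = (4π×10⁻⁷)(790)(183)(3.597×10^-4) = 6.534×10^-5 H.

M ≈ 65.3 μH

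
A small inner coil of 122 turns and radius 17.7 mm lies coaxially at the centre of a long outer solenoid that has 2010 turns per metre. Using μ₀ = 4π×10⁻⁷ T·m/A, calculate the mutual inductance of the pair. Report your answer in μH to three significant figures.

M ≈ 303 μH

The outer solenoid produces a uniform field B₁ = μ₀n₁I₁ across the inner coil,
so the flux linkage is N₂Φ = N₂B₁A₂ = μ₀n₁N₂A₂·I₁, giving M = μ₀n₁N₂A₂.
A₂ = πr² = π(1.770×10^-2 m)² = 9.842×10^-4 m².
M = (4π×10⁻⁷)(2010)(122)(9.842×10^-4) = 3.033×10^-4 H.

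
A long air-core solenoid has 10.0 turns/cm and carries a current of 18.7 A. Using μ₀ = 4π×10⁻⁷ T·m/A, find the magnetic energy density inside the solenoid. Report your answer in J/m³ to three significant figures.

u ≈ 220 J/m³

B = μ₀nI = (4π×10⁻⁷)(1.000×10^3)(18.7) = 2.350×10^-2 T.
u = B²/(2μ₀) = (2.350×10^-2)²/(2×4π×10⁻⁷) = 219.7 J/m³.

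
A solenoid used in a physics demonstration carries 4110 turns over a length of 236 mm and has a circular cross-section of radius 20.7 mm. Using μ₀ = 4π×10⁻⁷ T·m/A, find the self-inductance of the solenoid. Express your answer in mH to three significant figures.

A = πr² = π(2.070×10^-2 m)² = 1.346×10^-3 m².
For a long solenoid, L = μ₀N²A/ℓ.
L = (4π×10⁻⁷)(4110)²(1.346×10^-3)/(0.236 m) = 0.1211 H.

L ≈ 121 mH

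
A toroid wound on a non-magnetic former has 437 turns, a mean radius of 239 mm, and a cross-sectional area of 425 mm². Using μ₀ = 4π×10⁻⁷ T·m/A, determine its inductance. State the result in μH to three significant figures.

L ≈ 67.9 μH

For a thin toroid, L = μ₀N²A/(2πR).
L = (4π×10⁻⁷)(437)²(4.250×10^-4) / (2π×0.239 m) = 6.792×10^-5 H.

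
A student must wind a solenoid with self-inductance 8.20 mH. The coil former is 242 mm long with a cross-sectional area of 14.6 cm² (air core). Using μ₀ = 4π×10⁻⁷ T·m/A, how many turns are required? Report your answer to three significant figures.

N ≈ 1040 turns

A = 14.6 cm² = 1.460×10^-3 m².
From L = μ₀N²A/ℓ, N = √(Lℓ / (μ₀A)).
N = √[(8.200×10^-3)(0.242) / ((4π×10⁻⁷)×1.460×10^-3)] = √(1.082×10^6) ≈ 1040.0.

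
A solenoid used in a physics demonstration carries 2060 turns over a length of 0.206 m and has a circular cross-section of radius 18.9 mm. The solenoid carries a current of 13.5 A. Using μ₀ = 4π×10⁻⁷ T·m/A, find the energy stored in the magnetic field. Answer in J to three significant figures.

U ≈ 2.65 J

A = πr² = π(1.890×10^-2 m)² = 1.122×10^-3 m².
L = μ₀N²A/ℓ = (4π×10⁻⁷)(2060)²(1.122×10^-3)/(0.206) = 2.905×10^-2 H.
U = ½LI² = ½(2.905×10^-2)(13.5)² = 2.647 J.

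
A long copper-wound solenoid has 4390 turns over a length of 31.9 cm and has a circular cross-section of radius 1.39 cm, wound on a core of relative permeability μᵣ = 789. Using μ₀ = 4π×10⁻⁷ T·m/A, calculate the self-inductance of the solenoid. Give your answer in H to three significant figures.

L ≈ 36.4 H

A = πr² = π(1.390×10^-2 m)² = 6.070×10^-4 m².
For a long solenoid, L = μ₀μᵣN²A/ℓ.
L = (4π×10⁻⁷)(789)(4390)²(6.070×10^-4)/(0.319 m) = 36.36 H.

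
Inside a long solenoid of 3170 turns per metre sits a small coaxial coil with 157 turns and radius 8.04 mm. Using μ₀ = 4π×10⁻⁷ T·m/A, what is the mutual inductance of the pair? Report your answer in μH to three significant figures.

M ≈ 127 μH

The outer solenoid produces a uniform field B₁ = μ₀n₁I₁ across the inner coil,
so the flux linkage is N₂Φ = N₂B₁A₂ = μ₀n₁N₂A₂·I₁, giving M = μ₀n₁N₂A₂.
A₂ = πr² = π(8.040×10^-3 m)² = 2.031×10^-4 m².
M = (4π×10⁻⁷)(3170)(157)(2.031×10^-4) = 1.270×10^-4 H.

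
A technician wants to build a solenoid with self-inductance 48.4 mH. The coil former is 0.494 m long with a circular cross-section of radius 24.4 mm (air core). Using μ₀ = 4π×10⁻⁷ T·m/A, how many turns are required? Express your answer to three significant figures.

N ≈ 3190 turns

A = πr² = π(2.440×10^-2 m)² = 1.870×10^-3 m².
From L = μ₀N²A/ℓ, N = √(Lℓ / (μ₀A)).
N = √[(4.840×10^-2)(0.494) / ((4π×10⁻⁷)×1.870×10^-3)] = √(1.017×10^7) ≈ 3189.5.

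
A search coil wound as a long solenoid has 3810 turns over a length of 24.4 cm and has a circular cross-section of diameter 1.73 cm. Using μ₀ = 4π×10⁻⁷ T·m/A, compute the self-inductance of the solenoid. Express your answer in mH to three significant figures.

A = π(d/2)² = π(8.650×10^-3 m)² = 2.351×10^-4 m².
For a long solenoid, L = μ₀N²A/ℓ.
L = (4π×10⁻⁷)(3810)²(2.351×10^-4)/(0.244 m) = 1.757×10^-2 H.

L ≈ 17.6 mH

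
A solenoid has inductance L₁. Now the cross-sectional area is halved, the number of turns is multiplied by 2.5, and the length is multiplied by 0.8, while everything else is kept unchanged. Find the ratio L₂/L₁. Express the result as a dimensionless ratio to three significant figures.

For a solenoid, L ∝ μᵣN²A/ℓ.
L₂/L₁ = (0.5) × (2.5)^2 × (0.8)^-1 = 3.91.

L₂/L₁ = 3.91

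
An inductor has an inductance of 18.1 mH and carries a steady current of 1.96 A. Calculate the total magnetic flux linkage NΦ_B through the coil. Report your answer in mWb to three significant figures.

NΦ_B ≈ 35.5 mWb

From L = NΦ_B/I, the flux linkage is NΦ_B = LI.
NΦ_B = (1.810×10^-2 H)(1.96 A) = 3.548×10^-2 Wb.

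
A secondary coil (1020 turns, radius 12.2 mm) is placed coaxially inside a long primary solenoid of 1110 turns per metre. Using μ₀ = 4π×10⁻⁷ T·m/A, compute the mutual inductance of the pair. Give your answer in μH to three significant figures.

M ≈ 665 μH

The outer solenoid produces a uniform field B₁ = μ₀n₁I₁ across the inner coil,
so the flux linkage is N₂Φ = N₂B₁A₂ = μ₀n₁N₂A₂·I₁, giving M = μ₀n₁N₂A₂.
A₂ = πr² = π(1.220×10^-2 m)² = 4.676×10^-4 m².
M = (4π×10⁻⁷)(1110)(1020)(4.676×10^-4) = 6.653×10^-4 H.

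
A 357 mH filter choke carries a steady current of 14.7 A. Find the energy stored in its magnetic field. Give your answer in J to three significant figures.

Stored magnetic energy: U = ½LI².
U = ½(0.357 H)(14.7 A)² = 38.57 J.

U ≈ 38.6 J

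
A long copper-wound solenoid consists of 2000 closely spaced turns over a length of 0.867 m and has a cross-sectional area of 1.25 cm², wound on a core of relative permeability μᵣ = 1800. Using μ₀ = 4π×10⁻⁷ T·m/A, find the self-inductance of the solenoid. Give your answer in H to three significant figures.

A = 1.25 cm² = 1.250×10^-4 m².
For a long solenoid, L = μ₀μᵣN²A/ℓ.
L = (4π×10⁻⁷)(1800)(2000)²(1.250×10^-4)/(0.867 m) = 1.304 H.

L ≈ 1.30 H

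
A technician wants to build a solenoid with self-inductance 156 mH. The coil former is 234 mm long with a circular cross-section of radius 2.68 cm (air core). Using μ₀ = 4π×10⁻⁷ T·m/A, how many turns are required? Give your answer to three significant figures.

N ≈ 3590 turns

A = πr² = π(2.680×10^-2 m)² = 2.256×10^-3 m².
From L = μ₀N²A/ℓ, N = √(Lℓ / (μ₀A)).
N = √[(0.156)(0.234) / ((4π×10⁻⁷)×2.256×10^-3)] = √(1.287×10^7) ≈ 3588.0.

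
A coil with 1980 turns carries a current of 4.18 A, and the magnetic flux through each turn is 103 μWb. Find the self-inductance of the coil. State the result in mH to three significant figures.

Self-inductance is defined by L = NΦ_B/I (flux linkage over current).
L = (1980)(1.030×10^-4 Wb)/(4.18 A) = 4.879×10^-2 H.

L ≈ 48.8 mH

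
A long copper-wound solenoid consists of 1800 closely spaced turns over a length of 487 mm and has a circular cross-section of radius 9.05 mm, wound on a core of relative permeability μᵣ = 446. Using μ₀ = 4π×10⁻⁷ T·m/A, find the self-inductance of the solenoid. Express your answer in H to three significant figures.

A = πr² = π(9.050×10^-3 m)² = 2.573×10^-4 m².
For a long solenoid, L = μ₀μᵣN²A/ℓ.
L = (4π×10⁻⁷)(446)(1800)²(2.573×10^-4)/(0.487 m) = 0.9594 H.

L ≈ 0.959 H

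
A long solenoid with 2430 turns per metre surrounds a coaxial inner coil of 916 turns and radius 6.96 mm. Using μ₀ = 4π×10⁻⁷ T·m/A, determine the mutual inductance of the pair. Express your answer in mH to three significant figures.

The outer solenoid produces a uniform field B₁ = μ₀n₁I₁ across the inner coil,
so the flux linkage is N₂Φ = N₂B₁A₂ = μ₀n₁N₂A₂·I₁, giving M = μ₀n₁N₂A₂.
A₂ = πr² = π(6.960×10^-3 m)² = 1.522×10^-4 m².
M = (4π×10⁻⁷)(2430)(916)(1.522×10^-4) = 4.257×10^-4 H.

M ≈ 0.426 mH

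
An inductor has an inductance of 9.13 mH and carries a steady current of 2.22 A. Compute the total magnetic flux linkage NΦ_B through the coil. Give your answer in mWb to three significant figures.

NΦ_B ≈ 20.3 mWb

From L = NΦ_B/I, the flux linkage is NΦ_B = LI.
NΦ_B = (9.130×10^-3 H)(2.22 A) = 2.027×10^-2 Wb.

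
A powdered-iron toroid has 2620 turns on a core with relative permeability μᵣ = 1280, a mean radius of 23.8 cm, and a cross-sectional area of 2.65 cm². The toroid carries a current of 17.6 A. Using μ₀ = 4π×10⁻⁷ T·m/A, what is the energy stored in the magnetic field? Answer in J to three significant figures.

U ≈ 303 J

L = μ₀μᵣN²A/(2πR) = (4π×10⁻⁷)(1280)(2620)²(2.650×10^-4)/(2π×0.238) = 1.957 H.
U = ½LI² = ½(1.957)(17.6)² = 303 J.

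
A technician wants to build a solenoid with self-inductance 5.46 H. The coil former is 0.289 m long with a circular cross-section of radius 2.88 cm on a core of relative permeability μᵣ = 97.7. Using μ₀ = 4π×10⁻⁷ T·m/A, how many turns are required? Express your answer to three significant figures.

A = πr² = π(2.880×10^-2 m)² = 2.606×10^-3 m².
From L = μ₀μᵣN²A/ℓ, N = √(Lℓ / (μ₀μᵣA)).
N = √[(5.46)(0.289) / ((4π×10⁻⁷)(97.7)×2.606×10^-3)] = √(4.932×10^6) ≈ 2220.9.

N ≈ 2220 turns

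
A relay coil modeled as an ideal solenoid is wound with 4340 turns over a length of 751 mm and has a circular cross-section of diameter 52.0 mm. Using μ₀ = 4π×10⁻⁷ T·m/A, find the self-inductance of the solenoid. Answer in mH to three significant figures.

L ≈ 66.9 mH

A = π(d/2)² = π(2.600×10^-2 m)² = 2.124×10^-3 m².
For a long solenoid, L = μ₀N²A/ℓ.
L = (4π×10⁻⁷)(4340)²(2.124×10^-3)/(0.751 m) = 6.693×10^-2 H.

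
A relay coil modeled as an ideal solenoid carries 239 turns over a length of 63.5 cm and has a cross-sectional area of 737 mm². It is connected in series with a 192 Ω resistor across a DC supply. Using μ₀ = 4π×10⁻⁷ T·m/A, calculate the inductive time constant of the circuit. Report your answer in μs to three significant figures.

τ ≈ 0.434 μs

A = 737 mm² = 7.370×10^-4 m².
L = μ₀N²A/ℓ = (4π×10⁻⁷)(239)²(7.370×10^-4)/(0.635) = 8.331×10^-5 H.
τ = L/R = (8.331×10^-5)/(192) = 4.339×10^-7 s.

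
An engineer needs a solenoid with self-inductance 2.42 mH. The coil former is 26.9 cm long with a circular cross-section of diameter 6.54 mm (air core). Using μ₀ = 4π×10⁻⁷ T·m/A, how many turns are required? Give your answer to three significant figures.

A = π(d/2)² = π(3.270×10^-3 m)² = 3.359×10^-5 m².
From L = μ₀N²A/ℓ, N = √(Lℓ / (μ₀A)).
N = √[(2.420×10^-3)(0.269) / ((4π×10⁻⁷)×3.359×10^-5)] = √(1.542×10^7) ≈ 3927.0.

N ≈ 3930 turns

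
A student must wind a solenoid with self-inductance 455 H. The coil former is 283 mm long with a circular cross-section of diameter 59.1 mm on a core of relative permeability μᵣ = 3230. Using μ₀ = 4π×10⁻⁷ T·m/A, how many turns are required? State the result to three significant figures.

N ≈ 3400 turns

A = π(d/2)² = π(2.955×10^-2 m)² = 2.743×10^-3 m².
From L = μ₀μᵣN²A/ℓ, N = √(Lℓ / (μ₀μᵣA)).
N = √[(455)(0.283) / ((4π×10⁻⁷)(3230)×2.743×10^-3)] = √(1.156×10^7) ≈ 3400.6.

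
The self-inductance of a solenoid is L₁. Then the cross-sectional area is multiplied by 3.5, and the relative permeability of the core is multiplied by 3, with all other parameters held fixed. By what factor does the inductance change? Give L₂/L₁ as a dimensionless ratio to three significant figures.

L₂/L₁ = 10.5

For a solenoid, L ∝ μᵣN²A/ℓ.
L₂/L₁ = (3.5) × (3) = 10.5.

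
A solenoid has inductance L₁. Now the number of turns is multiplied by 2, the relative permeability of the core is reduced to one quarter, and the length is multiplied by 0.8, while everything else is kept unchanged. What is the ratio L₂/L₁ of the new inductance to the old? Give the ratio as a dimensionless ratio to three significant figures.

For a solenoid, L ∝ μᵣN²A/ℓ.
L₂/L₁ = (2)^2 × (0.25) × (0.8)^-1 = 1.25.

L₂/L₁ = 1.25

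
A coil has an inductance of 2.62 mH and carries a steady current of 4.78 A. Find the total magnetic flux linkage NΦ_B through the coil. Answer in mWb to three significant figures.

From L = NΦ_B/I, the flux linkage is NΦ_B = LI.
NΦ_B = (2.620×10^-3 H)(4.78 A) = 1.252×10^-2 Wb.

NΦ_B ≈ 12.5 mWb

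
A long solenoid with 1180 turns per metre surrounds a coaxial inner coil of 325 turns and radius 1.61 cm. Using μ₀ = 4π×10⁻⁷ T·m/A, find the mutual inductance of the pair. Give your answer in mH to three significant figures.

The outer solenoid produces a uniform field B₁ = μ₀n₁I₁ across the inner coil,
so the flux linkage is N₂Φ = N₂B₁A₂ = μ₀n₁N₂A₂·I₁, giving M = μ₀n₁N₂A₂.
A₂ = πr² = π(1.610×10^-2 m)² = 8.143×10^-4 m².
M = (4π×10⁻⁷)(1180)(325)(8.143×10^-4) = 3.924×10^-4 H.

M ≈ 0.392 mH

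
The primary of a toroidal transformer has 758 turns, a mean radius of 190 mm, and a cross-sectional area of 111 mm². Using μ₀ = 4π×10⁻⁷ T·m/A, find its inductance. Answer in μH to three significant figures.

L ≈ 67.1 μH

For a thin toroid, L = μ₀N²A/(2πR).
L = (4π×10⁻⁷)(758)²(1.110×10^-4) / (2π×0.19 m) = 6.713×10^-5 H.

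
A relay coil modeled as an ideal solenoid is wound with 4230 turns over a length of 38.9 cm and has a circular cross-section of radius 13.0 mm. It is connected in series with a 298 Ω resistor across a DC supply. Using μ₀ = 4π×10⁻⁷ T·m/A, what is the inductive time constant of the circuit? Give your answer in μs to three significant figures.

τ ≈ 103 μs

A = πr² = π(1.300×10^-2 m)² = 5.309×10^-4 m².
L = μ₀N²A/ℓ = (4π×10⁻⁷)(4230)²(5.309×10^-4)/(0.389) = 3.069×10^-2 H.
τ = L/R = (3.069×10^-2)/(298) = 1.030×10^-4 s.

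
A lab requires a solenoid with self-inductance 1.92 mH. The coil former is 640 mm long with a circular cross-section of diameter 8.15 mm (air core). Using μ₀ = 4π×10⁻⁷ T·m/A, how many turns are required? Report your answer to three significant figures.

A = π(d/2)² = π(4.075×10^-3 m)² = 5.217×10^-5 m².
From L = μ₀N²A/ℓ, N = √(Lℓ / (μ₀A)).
N = √[(1.920×10^-3)(0.64) / ((4π×10⁻⁷)×5.217×10^-5)] = √(1.874×10^7) ≈ 4329.5.

N ≈ 4330 turns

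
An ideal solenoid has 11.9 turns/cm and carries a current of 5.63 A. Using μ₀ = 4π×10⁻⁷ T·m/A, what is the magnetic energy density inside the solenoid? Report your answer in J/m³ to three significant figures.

u ≈ 28.2 J/m³

B = μ₀nI = (4π×10⁻⁷)(1.190×10^3)(5.63) = 8.419×10^-3 T.
u = B²/(2μ₀) = (8.419×10^-3)²/(2×4π×10⁻⁷) = 28.2 J/m³.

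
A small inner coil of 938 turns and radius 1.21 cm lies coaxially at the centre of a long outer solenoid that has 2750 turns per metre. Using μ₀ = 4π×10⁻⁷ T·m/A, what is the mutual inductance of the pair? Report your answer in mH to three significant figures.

M ≈ 1.49 mH

The outer solenoid produces a uniform field B₁ = μ₀n₁I₁ across the inner coil,
so the flux linkage is N₂Φ = N₂B₁A₂ = μ₀n₁N₂A₂·I₁, giving M = μ₀n₁N₂A₂.
A₂ = πr² = π(1.210×10^-2 m)² = 4.600×10^-4 m².
M = (4π×10⁻⁷)(2750)(938)(4.600×10^-4) = 1.491×10^-3 H.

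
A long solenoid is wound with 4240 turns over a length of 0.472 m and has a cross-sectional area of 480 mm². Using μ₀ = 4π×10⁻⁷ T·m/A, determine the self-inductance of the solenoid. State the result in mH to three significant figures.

L ≈ 23.0 mH

A = 480 mm² = 4.800×10^-4 m².
For a long solenoid, L = μ₀N²A/ℓ.
L = (4π×10⁻⁷)(4240)²(4.800×10^-4)/(0.472 m) = 2.297×10^-2 H.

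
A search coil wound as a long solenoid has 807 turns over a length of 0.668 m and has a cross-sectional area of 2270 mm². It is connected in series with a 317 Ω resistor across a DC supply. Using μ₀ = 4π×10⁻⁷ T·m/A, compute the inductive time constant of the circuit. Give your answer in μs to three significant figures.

τ ≈ 8.77 μs

A = 2270 mm² = 2.270×10^-3 m².
L = μ₀N²A/ℓ = (4π×10⁻⁷)(807)²(2.270×10^-3)/(0.668) = 2.781×10^-3 H.
τ = L/R = (2.781×10^-3)/(317) = 8.773×10^-6 s.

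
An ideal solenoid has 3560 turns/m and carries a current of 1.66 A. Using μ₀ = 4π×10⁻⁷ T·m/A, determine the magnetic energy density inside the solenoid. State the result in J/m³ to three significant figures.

B = μ₀nI = (4π×10⁻⁷)(3.560×10^3)(1.66) = 7.426×10^-3 T.
u = B²/(2μ₀) = (7.426×10^-3)²/(2×4π×10⁻⁷) = 21.94 J/m³.

u ≈ 21.9 J/m³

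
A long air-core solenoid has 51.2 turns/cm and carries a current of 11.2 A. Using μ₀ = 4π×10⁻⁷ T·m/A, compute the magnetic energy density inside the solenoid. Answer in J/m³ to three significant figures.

u ≈ 2070 J/m³

B = μ₀nI = (4π×10⁻⁷)(5.120×10^3)(11.2) = 7.206×10^-2 T.
u = B²/(2μ₀) = (7.206×10^-2)²/(2×4π×10⁻⁷) = 2.066×10^3 J/m³.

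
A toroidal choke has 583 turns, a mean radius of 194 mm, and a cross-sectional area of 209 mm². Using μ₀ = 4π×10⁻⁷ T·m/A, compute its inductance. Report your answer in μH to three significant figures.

For a thin toroid, L = μ₀N²A/(2πR).
L = (4π×10⁻⁷)(583)²(2.090×10^-4) / (2π×0.194 m) = 7.323×10^-5 H.

L ≈ 73.2 μH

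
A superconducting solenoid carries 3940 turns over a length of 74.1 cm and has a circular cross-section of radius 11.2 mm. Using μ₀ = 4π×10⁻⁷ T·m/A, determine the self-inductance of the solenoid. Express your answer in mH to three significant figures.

L ≈ 10.4 mH

A = πr² = π(1.120×10^-2 m)² = 3.941×10^-4 m².
For a long solenoid, L = μ₀N²A/ℓ.
L = (4π×10⁻⁷)(3940)²(3.941×10^-4)/(0.741 m) = 1.037×10^-2 H.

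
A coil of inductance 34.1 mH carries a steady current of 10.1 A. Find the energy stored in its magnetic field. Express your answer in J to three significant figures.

Stored magnetic energy: U = ½LI².
U = ½(3.410×10^-2 H)(10.1 A)² = 1.739 J.

U ≈ 1.74 J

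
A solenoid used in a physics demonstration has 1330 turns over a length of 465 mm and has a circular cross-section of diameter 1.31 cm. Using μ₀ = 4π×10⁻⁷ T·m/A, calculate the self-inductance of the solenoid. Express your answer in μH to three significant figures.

A = π(d/2)² = π(6.550×10^-3 m)² = 1.348×10^-4 m².
For a long solenoid, L = μ₀N²A/ℓ.
L = (4π×10⁻⁷)(1330)²(1.348×10^-4)/(0.465 m) = 6.443×10^-4 H.

L ≈ 644 μH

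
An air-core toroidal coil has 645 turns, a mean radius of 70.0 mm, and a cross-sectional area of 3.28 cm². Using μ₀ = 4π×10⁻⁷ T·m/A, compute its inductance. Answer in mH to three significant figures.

L ≈ 0.390 mH

For a thin toroid, L = μ₀N²A/(2πR).
L = (4π×10⁻⁷)(645)²(3.280×10^-4) / (2π×7.000×10^-2 m) = 3.899×10^-4 H.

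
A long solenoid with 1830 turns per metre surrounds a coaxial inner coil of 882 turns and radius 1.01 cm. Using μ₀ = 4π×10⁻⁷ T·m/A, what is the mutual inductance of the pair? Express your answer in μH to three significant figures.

The outer solenoid produces a uniform field B₁ = μ₀n₁I₁ across the inner coil,
so the flux linkage is N₂Φ = N₂B₁A₂ = μ₀n₁N₂A₂·I₁, giving M = μ₀n₁N₂A₂.
A₂ = πr² = π(1.010×10^-2 m)² = 3.2047×10^-4 m².
M = (4π×10⁻⁷)(1830)(882)(3.2047×10^-4) = 6.500×10^-4 H.

M ≈ 650 μH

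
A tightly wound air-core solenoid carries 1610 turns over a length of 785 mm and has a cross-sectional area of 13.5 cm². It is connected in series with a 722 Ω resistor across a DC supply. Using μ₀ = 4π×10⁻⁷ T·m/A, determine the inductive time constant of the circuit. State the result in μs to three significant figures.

A = 13.5 cm² = 1.350×10^-3 m².
L = μ₀N²A/ℓ = (4π×10⁻⁷)(1610)²(1.350×10^-3)/(0.785) = 5.602×10^-3 H.
τ = L/R = (5.602×10^-3)/(722) = 7.759×10^-6 s.

τ ≈ 7.76 μs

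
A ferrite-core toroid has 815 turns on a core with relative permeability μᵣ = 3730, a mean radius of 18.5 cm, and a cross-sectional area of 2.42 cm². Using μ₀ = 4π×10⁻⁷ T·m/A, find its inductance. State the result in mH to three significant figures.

For a thin toroid, L = μ₀μᵣN²A/(2πR).
L = (4π×10⁻⁷)(3730)(815)²(2.420×10^-4) / (2π×0.185 m) = 0.6482 H.

L ≈ 648 mH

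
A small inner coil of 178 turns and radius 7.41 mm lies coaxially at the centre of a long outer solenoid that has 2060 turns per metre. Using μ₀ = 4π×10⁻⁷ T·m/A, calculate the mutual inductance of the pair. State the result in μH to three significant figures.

M ≈ 79.5 μH

The outer solenoid produces a uniform field B₁ = μ₀n₁I₁ across the inner coil,
so the flux linkage is N₂Φ = N₂B₁A₂ = μ₀n₁N₂A₂·I₁, giving M = μ₀n₁N₂A₂.
A₂ = πr² = π(7.410×10^-3 m)² = 1.72499×10^-4 m².
M = (4π×10⁻⁷)(2060)(178)(1.72499×10^-4) = 7.948×10^-5 H.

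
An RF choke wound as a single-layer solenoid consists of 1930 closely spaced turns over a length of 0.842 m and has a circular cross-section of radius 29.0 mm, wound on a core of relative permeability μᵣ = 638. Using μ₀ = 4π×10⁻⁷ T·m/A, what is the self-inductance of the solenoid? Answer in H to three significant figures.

A = πr² = π(2.900×10^-2 m)² = 2.642×10^-3 m².
For a long solenoid, L = μ₀μᵣN²A/ℓ.
L = (4π×10⁻⁷)(638)(1930)²(2.642×10^-3)/(0.842 m) = 9.371 H.

L ≈ 9.37 H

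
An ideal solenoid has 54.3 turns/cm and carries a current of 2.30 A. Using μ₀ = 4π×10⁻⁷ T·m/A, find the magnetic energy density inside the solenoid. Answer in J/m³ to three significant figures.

B = μ₀nI = (4π×10⁻⁷)(5.430×10^3)(2.30) = 1.569×10^-2 T.
u = B²/(2μ₀) = (1.569×10^-2)²/(2×4π×10⁻⁷) = 98 J/m³.

u ≈ 98.0 J/m³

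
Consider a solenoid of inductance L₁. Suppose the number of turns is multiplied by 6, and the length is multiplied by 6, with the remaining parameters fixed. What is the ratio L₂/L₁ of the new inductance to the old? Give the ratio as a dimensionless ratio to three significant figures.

L₂/L₁ = 6.00

For a solenoid, L ∝ μᵣN²A/ℓ.
L₂/L₁ = (6)^2 × (6)^-1 = 6.00.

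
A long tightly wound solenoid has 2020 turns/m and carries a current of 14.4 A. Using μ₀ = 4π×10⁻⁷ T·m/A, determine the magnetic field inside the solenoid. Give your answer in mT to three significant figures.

B ≈ 36.6 mT

Inside a long solenoid, B = μ₀nI.
B = (4π×10⁻⁷)(2.020×10^3 m⁻¹)(14.4 A) = 3.655×10^-2 T.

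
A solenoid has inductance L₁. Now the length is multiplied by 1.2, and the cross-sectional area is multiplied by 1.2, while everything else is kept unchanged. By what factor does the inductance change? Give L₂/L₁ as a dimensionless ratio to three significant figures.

L₂/L₁ = 1.00

For a solenoid, L ∝ μᵣN²A/ℓ.
L₂/L₁ = (1.2)^-1 × (1.2) = 1.00.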